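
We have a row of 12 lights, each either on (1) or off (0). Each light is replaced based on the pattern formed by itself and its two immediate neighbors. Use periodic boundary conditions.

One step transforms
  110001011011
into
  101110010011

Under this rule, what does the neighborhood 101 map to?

At position 6 the neighborhood is 101; the next row has 0 there.

0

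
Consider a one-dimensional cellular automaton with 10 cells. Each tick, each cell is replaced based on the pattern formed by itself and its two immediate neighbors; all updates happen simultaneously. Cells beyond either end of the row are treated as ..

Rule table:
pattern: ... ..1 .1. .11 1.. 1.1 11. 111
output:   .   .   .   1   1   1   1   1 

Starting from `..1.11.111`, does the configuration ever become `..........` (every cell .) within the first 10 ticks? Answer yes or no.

...1111111
...1111111  (fixed point — unchanged through tick 10)
tick 10 is ...1111111, still not uniform .

no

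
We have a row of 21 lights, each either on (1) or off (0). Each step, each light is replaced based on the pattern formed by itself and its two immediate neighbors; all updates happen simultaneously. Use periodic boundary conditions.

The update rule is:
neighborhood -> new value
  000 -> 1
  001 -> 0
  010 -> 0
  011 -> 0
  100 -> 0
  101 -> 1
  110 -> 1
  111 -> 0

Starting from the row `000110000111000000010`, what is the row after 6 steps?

001001011110001100101

step 1: 110010110001011111000
step 2: 010001010100100001010
step 3: 000100101000001100100
step 4: 110000010011100100001
step 5: 010111000000100001100
step 6: 001001011110001100101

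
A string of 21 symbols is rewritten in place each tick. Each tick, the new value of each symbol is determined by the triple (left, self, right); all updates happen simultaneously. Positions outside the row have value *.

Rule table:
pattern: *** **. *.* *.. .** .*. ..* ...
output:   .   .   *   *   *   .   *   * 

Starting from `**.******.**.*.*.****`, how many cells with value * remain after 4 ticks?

..**.....**.*.*.**...
***.******.*.*.**.***
...**.....*.*.**.**..
****.*****.*.**.**.**
count of *: 16

16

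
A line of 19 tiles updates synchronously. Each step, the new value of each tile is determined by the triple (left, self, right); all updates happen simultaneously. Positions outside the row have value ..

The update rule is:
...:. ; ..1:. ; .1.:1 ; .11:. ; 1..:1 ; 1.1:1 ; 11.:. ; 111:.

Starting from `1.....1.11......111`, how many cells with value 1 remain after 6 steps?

step 1: 11....11..1........
step 2: ..1.....1.11.......
step 3: ..11....11..1......
step 4: ....1.....1.11.....
step 5: ....11....11..1....
step 6: ......1.....1.11...
count of 1: 4

4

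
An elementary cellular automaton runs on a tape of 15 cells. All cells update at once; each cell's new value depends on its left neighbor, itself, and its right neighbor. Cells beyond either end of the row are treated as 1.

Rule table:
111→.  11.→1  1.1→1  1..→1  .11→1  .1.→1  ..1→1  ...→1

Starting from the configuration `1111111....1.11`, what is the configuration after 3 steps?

......11111111.
1111111......11
......11111111.

......11111111.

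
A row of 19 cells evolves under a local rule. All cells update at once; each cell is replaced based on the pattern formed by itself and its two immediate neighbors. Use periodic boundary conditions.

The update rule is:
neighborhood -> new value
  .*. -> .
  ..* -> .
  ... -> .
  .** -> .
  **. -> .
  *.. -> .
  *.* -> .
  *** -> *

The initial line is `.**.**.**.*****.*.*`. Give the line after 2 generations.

............*......

...........***.....
............*......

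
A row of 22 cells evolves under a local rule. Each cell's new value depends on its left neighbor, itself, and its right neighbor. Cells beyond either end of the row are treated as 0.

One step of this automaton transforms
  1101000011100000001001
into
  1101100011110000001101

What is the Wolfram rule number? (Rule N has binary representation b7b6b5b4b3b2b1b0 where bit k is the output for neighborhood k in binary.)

position 9: 111 → 1  (bit 7 = 1)
position 1: 110 → 1  (bit 6 = 1)
position 2: 101 → 0  (bit 5 = 0)
position 4: 100 → 1  (bit 4 = 1)
position 0: 011 → 1  (bit 3 = 1)
position 3: 010 → 1  (bit 2 = 1)
position 7: 001 → 0  (bit 1 = 0)
position 5: 000 → 0  (bit 0 = 0)
bits b7..b0 = 11011100 = 220

220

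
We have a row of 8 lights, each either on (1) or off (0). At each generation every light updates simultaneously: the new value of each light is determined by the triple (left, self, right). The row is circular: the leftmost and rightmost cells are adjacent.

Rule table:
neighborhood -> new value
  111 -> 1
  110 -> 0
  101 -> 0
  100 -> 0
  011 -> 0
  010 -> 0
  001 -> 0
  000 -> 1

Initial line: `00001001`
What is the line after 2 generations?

generation 1: 01100000
generation 2: 00001111

00001111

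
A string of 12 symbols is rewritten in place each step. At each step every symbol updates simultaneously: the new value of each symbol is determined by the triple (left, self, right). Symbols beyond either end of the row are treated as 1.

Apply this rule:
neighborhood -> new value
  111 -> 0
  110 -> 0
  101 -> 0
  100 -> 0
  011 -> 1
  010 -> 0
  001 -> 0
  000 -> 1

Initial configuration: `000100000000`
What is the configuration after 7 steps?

010001111110
000101000000
010000011110
000111010000
010100000110
000001110100
011101000000

011101000000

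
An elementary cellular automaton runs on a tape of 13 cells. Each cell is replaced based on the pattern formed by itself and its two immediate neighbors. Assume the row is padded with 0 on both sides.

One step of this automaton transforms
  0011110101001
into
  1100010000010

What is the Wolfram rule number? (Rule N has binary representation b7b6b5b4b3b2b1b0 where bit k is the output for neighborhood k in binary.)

67

position 3: 111 → 0  (bit 7 = 0)
position 5: 110 → 1  (bit 6 = 1)
position 6: 101 → 0  (bit 5 = 0)
position 10: 100 → 0  (bit 4 = 0)
position 2: 011 → 0  (bit 3 = 0)
position 7: 010 → 0  (bit 2 = 0)
position 1: 001 → 1  (bit 1 = 1)
position 0: 000 → 1  (bit 0 = 1)
bits b7..b0 = 01000011 = 67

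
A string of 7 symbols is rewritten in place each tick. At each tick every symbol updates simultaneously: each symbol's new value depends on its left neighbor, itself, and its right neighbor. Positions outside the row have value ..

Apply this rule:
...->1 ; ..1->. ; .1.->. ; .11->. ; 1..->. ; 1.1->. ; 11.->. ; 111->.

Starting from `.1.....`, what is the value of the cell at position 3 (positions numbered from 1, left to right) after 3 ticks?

.

...1111
11.....
...1111
position 3 holds .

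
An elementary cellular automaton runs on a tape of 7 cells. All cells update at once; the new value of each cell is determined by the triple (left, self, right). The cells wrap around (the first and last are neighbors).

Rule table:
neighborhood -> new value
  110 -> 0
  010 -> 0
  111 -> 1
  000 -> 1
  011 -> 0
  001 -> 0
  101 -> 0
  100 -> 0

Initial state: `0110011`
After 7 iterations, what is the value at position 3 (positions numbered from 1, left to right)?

1

0000000
1111111
1111111  (fixed point — unchanged through iteration 7)
position 3 holds 1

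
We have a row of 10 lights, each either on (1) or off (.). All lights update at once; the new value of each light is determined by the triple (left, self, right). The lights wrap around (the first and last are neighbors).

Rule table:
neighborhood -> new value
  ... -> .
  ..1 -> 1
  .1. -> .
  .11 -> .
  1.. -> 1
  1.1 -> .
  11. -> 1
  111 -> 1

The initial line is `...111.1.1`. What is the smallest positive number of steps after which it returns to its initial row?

40

1.1.11....
.....11..1
1...1.111.
.1.1...11.
1...1.1.11
11.1.....1
11..1...1.
.111.1.1..
1.11....1.
...11..1..
..1.111.1.
.1...11..1
..1.1.111.
.1.....111
..1...1.11
11.1.1...1
11....1.1.
.11..1....
1.111.1...
...11..1.1
1.1.111...
.....111.1
1...1.11..
.1.1...111
....1.1.11
1..1.....1
111.1...1.
.11..1.1..
1.111...1.
...111.1..
..1.11..1.
.1...111.1
..1.1.11..
.1.....11.
1.1...1.11
1..1.1...1
111...1.1.
.111.1....
1.11..1...
...111.1.1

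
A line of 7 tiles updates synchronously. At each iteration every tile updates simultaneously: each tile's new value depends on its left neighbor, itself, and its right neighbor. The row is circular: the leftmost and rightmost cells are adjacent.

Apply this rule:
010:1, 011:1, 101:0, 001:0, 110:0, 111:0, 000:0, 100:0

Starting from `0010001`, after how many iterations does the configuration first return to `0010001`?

1

0010001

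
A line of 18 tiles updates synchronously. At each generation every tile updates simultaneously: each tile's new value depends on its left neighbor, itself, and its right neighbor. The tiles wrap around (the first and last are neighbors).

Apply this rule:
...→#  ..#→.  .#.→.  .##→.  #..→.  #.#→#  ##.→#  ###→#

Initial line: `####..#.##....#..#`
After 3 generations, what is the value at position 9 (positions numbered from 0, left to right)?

#

####...#.#.##.....
.###.#..#.#.#.###.
..###....#.#.#.##.
position 9 holds #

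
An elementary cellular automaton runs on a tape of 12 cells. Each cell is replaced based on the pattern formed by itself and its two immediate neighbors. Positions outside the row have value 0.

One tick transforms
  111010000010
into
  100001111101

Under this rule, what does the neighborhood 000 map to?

At position 6 the neighborhood is 000; the next row has 1 there.

1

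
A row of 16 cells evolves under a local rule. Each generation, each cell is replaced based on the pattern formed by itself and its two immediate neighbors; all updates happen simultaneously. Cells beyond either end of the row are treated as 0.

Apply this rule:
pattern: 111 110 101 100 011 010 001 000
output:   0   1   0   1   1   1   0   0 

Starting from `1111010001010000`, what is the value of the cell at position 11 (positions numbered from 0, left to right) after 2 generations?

1

generation 1: 1001011001011000
generation 2: 1101011101011100
position 11 holds 1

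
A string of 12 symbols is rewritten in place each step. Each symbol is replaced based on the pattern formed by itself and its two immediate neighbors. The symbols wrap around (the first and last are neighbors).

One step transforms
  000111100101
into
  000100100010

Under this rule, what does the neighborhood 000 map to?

0

At position 1 the neighborhood is 000; the next row has 0 there.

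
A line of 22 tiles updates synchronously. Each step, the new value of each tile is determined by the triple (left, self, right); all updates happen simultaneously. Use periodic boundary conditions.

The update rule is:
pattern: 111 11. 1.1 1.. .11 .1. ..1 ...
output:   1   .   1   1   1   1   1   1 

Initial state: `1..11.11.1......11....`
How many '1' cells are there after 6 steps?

19

step 1: 1111.11.111111111.1111
step 2: 111.11.111111111.11111
step 3: 11.11.111111111.111111
step 4: 1.11.111111111.1111111
step 5: .11.111111111.11111111
step 6: 11.111111111.11111111.
count of 1: 19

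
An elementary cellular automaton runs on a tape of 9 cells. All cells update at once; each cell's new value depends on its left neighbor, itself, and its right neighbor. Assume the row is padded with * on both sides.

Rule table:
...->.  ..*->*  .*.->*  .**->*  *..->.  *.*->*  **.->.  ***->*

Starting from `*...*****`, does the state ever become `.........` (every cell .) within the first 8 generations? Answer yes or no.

no

...******
..*******
.********
*********
*********  (fixed point — unchanged through generation 8)
generation 8 is *********, still not uniform .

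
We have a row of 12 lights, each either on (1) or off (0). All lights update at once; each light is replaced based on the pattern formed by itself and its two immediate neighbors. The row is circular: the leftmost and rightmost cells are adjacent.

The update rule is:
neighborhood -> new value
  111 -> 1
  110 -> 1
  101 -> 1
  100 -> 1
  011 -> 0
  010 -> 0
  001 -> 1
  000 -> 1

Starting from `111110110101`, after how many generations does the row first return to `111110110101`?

12

111111011010
011111101101
101111110110
010111111011
101011111101
110101111110
011010111111
101101011111
110110101111
111011010111
111101101011
111110110101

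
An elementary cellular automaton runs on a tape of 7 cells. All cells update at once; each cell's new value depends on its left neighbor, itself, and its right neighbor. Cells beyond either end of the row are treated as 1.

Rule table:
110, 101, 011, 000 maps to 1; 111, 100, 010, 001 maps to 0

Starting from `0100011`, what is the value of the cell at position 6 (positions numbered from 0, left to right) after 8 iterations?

1

iteration 1: 1001010
iteration 2: 1000101
iteration 3: 1010011
iteration 4: 1100010
iteration 5: 0101001
iteration 6: 1010001
iteration 7: 1100101
iteration 8: 0100011
position 6 holds 1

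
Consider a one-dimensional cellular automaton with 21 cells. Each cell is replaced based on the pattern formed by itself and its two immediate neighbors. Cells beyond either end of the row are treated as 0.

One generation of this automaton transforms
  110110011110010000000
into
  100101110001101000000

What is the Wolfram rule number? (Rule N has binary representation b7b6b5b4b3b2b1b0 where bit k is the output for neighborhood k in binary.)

position 8: 111 → 0  (bit 7 = 0)
position 1: 110 → 0  (bit 6 = 0)
position 2: 101 → 0  (bit 5 = 0)
position 5: 100 → 1  (bit 4 = 1)
position 0: 011 → 1  (bit 3 = 1)
position 13: 010 → 0  (bit 2 = 0)
position 6: 001 → 1  (bit 1 = 1)
position 15: 000 → 0  (bit 0 = 0)
bits b7..b0 = 00011010 = 26

26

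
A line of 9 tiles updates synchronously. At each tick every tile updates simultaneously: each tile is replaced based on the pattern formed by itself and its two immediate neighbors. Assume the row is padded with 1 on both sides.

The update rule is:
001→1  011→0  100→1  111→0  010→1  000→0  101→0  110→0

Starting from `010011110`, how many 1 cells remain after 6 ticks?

5

tick 1: 011100000
tick 2: 000010001
tick 3: 100111010
tick 4: 011000010
tick 5: 000100110
tick 6: 101111000
count of 1: 5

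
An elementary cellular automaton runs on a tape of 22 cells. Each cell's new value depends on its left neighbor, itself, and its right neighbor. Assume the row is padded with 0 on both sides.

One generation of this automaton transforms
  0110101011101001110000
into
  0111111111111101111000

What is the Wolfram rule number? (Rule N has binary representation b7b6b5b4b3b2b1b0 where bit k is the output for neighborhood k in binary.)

position 9: 111 → 1  (bit 7 = 1)
position 2: 110 → 1  (bit 6 = 1)
position 3: 101 → 1  (bit 5 = 1)
position 13: 100 → 1  (bit 4 = 1)
position 1: 011 → 1  (bit 3 = 1)
position 4: 010 → 1  (bit 2 = 1)
position 0: 001 → 0  (bit 1 = 0)
position 19: 000 → 0  (bit 0 = 0)
bits b7..b0 = 11111100 = 252

252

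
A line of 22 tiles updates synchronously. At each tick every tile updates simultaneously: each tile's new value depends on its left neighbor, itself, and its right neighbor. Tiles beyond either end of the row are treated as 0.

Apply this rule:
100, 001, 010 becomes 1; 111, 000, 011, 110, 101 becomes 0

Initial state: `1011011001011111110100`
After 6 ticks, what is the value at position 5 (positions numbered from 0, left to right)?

1

1000000111000000000110
1100001000100000001001
0010011101110000011111
0111100000001000100000
1000010000011101110000
1100111000100000001000
position 5 holds 1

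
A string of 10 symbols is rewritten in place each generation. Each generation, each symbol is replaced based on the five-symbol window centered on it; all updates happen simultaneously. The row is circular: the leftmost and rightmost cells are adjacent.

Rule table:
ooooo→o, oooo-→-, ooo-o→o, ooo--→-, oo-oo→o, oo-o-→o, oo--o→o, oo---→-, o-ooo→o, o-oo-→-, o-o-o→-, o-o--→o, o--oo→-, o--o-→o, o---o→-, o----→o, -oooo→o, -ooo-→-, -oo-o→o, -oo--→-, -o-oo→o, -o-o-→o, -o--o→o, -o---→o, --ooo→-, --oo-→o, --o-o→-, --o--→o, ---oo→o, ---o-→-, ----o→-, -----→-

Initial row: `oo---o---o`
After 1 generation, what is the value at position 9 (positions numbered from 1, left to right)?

-----oo-o-
position 9 holds o

o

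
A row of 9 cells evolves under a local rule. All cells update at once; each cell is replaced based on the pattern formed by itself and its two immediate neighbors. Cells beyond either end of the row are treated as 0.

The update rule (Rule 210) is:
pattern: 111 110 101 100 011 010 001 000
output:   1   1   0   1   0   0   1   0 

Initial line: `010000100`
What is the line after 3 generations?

generation 1: 101001010
generation 2: 000110001
generation 3: 001011010

001011010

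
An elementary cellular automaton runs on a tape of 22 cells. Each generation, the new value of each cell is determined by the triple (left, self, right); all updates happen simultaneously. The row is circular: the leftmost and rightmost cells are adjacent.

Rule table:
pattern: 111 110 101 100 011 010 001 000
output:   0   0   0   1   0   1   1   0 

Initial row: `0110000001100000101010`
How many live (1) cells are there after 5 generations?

generation 1: 1001000010010001101011
generation 2: 0111100111111010001000
generation 3: 1000011000000011011100
generation 4: 1100100100000100000011
generation 5: 0011111110001110000100
count of 1: 11

11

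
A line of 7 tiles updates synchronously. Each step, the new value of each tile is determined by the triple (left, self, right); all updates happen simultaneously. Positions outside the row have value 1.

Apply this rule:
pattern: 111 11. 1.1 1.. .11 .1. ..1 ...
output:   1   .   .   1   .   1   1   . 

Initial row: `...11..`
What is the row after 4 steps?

1..11.1

step 1: 1.1..11
step 2: ..111.1
step 3: 11.1...
step 4: 1..11.1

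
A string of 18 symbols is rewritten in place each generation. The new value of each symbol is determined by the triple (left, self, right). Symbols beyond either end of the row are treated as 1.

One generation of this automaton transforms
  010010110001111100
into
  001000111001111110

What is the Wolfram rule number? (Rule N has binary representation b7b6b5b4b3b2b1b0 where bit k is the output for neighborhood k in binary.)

position 12: 111 → 1  (bit 7 = 1)
position 7: 110 → 1  (bit 6 = 1)
position 0: 101 → 0  (bit 5 = 0)
position 2: 100 → 1  (bit 4 = 1)
position 6: 011 → 1  (bit 3 = 1)
position 1: 010 → 0  (bit 2 = 0)
position 3: 001 → 0  (bit 1 = 0)
position 9: 000 → 0  (bit 0 = 0)
bits b7..b0 = 11011000 = 216

216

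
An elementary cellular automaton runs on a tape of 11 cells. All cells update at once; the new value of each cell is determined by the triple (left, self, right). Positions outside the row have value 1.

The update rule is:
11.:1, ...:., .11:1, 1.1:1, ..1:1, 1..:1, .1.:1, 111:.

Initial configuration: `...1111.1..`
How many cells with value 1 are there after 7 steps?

step 1: 1.11..11111
step 2: 1111111....
step 3: ......11..1
step 4: 1....111111
step 5: 11..11.....
step 6: .111111...1
step 7: 11....11.11
count of 1: 6

6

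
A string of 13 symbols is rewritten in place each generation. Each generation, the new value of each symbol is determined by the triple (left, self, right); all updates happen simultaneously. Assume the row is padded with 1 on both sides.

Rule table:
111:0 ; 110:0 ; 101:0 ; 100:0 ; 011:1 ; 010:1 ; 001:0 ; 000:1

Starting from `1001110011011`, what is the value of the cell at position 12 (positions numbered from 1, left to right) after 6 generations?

1

generation 1: 0001000010010
generation 2: 0101011010010
generation 3: 0101010010010
generation 4: 0101010010010  (fixed point — unchanged through generation 6)
position 12 holds 1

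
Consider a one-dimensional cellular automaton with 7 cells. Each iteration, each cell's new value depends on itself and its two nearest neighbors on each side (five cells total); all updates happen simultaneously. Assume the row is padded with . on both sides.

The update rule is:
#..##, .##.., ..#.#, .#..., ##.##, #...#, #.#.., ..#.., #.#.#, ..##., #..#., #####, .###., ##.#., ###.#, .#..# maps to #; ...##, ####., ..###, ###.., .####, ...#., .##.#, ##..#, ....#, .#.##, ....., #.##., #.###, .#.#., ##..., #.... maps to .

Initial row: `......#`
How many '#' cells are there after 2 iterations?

iteration 1: ......#  (fixed point — unchanged through iteration 2)
count of #: 1

1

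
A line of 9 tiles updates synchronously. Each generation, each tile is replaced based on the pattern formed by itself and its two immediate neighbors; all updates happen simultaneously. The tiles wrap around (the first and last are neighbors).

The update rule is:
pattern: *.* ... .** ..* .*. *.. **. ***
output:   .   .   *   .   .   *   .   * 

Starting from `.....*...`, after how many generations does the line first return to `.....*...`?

9

generation 1: ......*..
generation 2: .......*.
generation 3: ........*
generation 4: *........
generation 5: .*.......
generation 6: ..*......
generation 7: ...*.....
generation 8: ....*....
generation 9: .....*...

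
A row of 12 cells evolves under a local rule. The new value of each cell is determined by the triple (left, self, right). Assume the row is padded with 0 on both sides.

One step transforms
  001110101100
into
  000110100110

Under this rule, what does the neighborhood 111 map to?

1

At position 3 the neighborhood is 111; the next row has 1 there.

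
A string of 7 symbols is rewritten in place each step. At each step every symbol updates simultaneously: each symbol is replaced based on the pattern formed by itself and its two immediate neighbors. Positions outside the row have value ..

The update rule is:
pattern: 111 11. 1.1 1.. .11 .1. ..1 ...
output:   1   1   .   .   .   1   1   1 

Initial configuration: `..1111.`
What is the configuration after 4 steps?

11.111.
.1..11.
11.1.1.
.1.1.1.

.1.1.1.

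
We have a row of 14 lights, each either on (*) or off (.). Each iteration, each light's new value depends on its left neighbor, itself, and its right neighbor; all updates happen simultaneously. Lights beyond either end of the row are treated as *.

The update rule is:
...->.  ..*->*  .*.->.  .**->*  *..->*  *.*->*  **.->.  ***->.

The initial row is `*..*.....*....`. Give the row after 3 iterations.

..*.*.*.*.**..

iteration 1: .**.*...*.*..*
iteration 2: **.*.*.*.*.***
iteration 3: ..*.*.*.*.**..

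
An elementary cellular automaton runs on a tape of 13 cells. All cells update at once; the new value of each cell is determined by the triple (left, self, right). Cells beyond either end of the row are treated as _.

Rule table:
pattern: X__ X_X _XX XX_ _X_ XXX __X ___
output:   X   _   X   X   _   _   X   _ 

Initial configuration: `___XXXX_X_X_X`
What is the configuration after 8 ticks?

__XX__X______
_XXXXX_X_____
XX___X__X____
XXX_X_XX_X___
X_X___XX__X__
___X_XXXXX_X_
__X__X___X__X
_X_XX_X_X_XX_

_X_XX_X_X_XX_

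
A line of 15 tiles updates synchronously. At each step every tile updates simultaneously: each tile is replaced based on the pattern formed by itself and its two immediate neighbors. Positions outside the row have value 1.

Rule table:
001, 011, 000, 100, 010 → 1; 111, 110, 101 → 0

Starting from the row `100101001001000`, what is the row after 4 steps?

011101111111111
010001000000000
011111111111111
010000000000000

010000000000000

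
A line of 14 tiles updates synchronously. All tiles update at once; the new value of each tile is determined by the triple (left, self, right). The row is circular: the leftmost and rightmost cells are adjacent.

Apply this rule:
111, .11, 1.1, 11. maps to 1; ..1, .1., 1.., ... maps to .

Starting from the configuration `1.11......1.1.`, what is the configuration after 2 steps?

1111........1.

step 1: .111.......1.1
step 2: 1111........1.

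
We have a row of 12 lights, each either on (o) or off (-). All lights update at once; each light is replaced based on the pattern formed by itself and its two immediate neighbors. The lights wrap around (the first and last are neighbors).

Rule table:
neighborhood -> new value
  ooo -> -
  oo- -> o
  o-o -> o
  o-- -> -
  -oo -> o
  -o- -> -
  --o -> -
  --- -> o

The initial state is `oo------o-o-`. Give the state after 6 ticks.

oo-oooo--o-o
-ooo--o---oo
oo-o----o-oo
-oo--oo--oo-
-oo--oo--oo-  (fixed point — unchanged through tick 6)

-oo--oo--oo-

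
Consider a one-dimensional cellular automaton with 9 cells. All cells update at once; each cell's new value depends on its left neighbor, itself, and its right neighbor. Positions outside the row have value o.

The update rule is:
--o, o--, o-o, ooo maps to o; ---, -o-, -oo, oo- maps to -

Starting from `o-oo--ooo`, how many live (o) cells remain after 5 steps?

-o--oo-oo
o-oo--o-o
-o--oo-o-
o-oo--o-o  (repeats step 2; period 2)
step 5: -o--oo-o-
count of o: 4

4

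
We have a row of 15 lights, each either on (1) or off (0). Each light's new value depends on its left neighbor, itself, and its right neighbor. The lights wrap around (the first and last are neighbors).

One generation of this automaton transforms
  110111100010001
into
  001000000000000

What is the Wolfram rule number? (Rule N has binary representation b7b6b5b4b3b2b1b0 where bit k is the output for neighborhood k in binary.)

32

position 0: 111 → 0  (bit 7 = 0)
position 1: 110 → 0  (bit 6 = 0)
position 2: 101 → 1  (bit 5 = 1)
position 7: 100 → 0  (bit 4 = 0)
position 3: 011 → 0  (bit 3 = 0)
position 10: 010 → 0  (bit 2 = 0)
position 9: 001 → 0  (bit 1 = 0)
position 8: 000 → 0  (bit 0 = 0)
bits b7..b0 = 00100000 = 32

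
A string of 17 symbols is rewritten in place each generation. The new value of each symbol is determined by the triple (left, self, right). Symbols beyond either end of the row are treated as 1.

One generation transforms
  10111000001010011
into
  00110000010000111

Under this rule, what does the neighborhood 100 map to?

0

At position 5 the neighborhood is 100; the next row has 0 there.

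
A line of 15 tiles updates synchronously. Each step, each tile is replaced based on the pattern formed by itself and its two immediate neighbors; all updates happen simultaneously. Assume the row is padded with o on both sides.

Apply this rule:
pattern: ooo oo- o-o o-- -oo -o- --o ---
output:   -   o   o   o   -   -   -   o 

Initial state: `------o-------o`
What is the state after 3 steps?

ooo--oooooo--oo

ooooo--oooooo--
----oo------oo-
ooo--oooooo--oo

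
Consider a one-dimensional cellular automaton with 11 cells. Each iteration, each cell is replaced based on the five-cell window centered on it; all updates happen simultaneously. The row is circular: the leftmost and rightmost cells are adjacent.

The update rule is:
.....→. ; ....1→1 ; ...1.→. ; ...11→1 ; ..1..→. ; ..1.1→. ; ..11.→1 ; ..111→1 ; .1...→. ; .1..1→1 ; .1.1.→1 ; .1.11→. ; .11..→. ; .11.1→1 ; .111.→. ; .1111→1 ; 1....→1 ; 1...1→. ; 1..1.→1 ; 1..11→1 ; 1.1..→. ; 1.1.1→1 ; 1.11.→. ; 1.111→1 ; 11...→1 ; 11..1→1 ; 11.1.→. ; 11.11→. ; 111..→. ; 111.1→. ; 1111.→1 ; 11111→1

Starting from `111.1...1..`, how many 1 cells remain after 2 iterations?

5

iteration 1: 1........11
iteration 2: .11....111.
count of 1: 5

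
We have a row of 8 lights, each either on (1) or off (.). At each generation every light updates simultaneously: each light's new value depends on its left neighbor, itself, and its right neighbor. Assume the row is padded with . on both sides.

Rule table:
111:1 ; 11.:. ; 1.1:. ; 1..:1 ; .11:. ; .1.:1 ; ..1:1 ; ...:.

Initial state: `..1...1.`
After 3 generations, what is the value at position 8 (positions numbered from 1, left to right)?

.111.111
1.1...1.
1.11.111
position 8 holds 1

1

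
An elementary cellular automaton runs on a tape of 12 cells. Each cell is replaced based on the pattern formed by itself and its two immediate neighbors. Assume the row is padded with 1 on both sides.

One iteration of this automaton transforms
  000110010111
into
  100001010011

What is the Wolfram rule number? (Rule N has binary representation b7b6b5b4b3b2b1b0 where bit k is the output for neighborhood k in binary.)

position 10: 111 → 1  (bit 7 = 1)
position 4: 110 → 0  (bit 6 = 0)
position 8: 101 → 0  (bit 5 = 0)
position 0: 100 → 1  (bit 4 = 1)
position 3: 011 → 0  (bit 3 = 0)
position 7: 010 → 1  (bit 2 = 1)
position 2: 001 → 0  (bit 1 = 0)
position 1: 000 → 0  (bit 0 = 0)
bits b7..b0 = 10010100 = 148

148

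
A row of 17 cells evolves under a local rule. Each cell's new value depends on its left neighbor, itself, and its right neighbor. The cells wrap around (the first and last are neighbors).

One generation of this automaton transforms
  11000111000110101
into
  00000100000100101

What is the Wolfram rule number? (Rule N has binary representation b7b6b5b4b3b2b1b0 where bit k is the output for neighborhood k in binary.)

12

position 0: 111 → 0  (bit 7 = 0)
position 1: 110 → 0  (bit 6 = 0)
position 13: 101 → 0  (bit 5 = 0)
position 2: 100 → 0  (bit 4 = 0)
position 5: 011 → 1  (bit 3 = 1)
position 14: 010 → 1  (bit 2 = 1)
position 4: 001 → 0  (bit 1 = 0)
position 3: 000 → 0  (bit 0 = 0)
bits b7..b0 = 00001100 = 12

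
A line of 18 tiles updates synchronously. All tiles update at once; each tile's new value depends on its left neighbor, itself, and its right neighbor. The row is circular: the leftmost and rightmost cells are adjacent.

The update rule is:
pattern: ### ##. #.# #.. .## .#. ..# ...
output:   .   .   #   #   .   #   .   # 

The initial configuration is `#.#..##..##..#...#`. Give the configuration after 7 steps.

#...#...#..##...##

.###...#...#.###..
....##.###.##...##
###...#...#..##...
...##.###.##...##.
##...#...#..##...#
..##.###.##...##..
#...#...#..##...##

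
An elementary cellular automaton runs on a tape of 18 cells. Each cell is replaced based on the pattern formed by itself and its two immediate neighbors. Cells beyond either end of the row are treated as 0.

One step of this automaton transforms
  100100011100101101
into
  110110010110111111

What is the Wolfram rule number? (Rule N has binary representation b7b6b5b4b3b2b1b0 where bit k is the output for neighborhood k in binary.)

position 8: 111 → 0  (bit 7 = 0)
position 9: 110 → 1  (bit 6 = 1)
position 13: 101 → 1  (bit 5 = 1)
position 1: 100 → 1  (bit 4 = 1)
position 7: 011 → 1  (bit 3 = 1)
position 0: 010 → 1  (bit 2 = 1)
position 2: 001 → 0  (bit 1 = 0)
position 5: 000 → 0  (bit 0 = 0)
bits b7..b0 = 01111100 = 124

124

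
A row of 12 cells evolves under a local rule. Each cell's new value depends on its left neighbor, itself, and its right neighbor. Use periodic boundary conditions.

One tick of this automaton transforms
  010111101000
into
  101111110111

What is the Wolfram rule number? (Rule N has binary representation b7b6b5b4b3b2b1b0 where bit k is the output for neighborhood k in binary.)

251

position 4: 111 → 1  (bit 7 = 1)
position 6: 110 → 1  (bit 6 = 1)
position 2: 101 → 1  (bit 5 = 1)
position 9: 100 → 1  (bit 4 = 1)
position 3: 011 → 1  (bit 3 = 1)
position 1: 010 → 0  (bit 2 = 0)
position 0: 001 → 1  (bit 1 = 1)
position 10: 000 → 1  (bit 0 = 1)
bits b7..b0 = 11111011 = 251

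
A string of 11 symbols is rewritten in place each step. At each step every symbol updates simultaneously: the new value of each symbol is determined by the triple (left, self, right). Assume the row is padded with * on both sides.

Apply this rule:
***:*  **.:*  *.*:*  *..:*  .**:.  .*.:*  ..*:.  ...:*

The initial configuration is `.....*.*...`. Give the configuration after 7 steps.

****.*****.
*****.*****
******.****
*******.***
********.**
*********.*
**********.

**********.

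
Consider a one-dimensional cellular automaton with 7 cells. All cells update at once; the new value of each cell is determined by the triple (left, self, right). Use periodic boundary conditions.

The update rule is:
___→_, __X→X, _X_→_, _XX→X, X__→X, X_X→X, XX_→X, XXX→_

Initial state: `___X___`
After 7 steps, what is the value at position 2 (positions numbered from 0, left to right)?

_

__X_X__
_X_X_X_
X_X_X_X
XX_X_XX
_XX_XX_
XXXXXXX
_______
position 2 holds _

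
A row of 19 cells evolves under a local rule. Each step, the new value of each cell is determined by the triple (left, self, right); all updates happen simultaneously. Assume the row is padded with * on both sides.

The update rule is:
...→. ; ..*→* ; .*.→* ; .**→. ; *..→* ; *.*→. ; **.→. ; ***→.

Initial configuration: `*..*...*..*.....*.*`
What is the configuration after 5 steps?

.**......***....*..

.****.******...**..
............*.*..**
*..........**.***..
.*........*......**
.**......***....*..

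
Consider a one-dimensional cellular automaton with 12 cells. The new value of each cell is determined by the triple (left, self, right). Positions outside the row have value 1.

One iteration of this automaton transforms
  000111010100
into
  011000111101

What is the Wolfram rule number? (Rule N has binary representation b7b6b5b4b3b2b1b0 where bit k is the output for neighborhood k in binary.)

position 4: 111 → 0  (bit 7 = 0)
position 5: 110 → 0  (bit 6 = 0)
position 6: 101 → 1  (bit 5 = 1)
position 0: 100 → 0  (bit 4 = 0)
position 3: 011 → 0  (bit 3 = 0)
position 7: 010 → 1  (bit 2 = 1)
position 2: 001 → 1  (bit 1 = 1)
position 1: 000 → 1  (bit 0 = 1)
bits b7..b0 = 00100111 = 39

39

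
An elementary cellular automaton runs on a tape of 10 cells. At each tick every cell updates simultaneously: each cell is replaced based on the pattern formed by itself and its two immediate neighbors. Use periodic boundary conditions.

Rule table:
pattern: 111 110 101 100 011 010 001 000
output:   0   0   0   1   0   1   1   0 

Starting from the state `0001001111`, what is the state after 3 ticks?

1011110000
1000001001
0100011110

0100011110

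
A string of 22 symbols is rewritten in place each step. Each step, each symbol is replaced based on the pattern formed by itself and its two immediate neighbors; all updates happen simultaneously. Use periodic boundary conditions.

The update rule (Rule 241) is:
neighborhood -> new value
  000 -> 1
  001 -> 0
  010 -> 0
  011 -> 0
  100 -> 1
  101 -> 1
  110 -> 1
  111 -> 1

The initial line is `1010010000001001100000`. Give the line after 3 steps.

1001010011111001001111

step 1: 0101001111100100111110
step 2: 0010100111110010011111
step 3: 1001010011111001001111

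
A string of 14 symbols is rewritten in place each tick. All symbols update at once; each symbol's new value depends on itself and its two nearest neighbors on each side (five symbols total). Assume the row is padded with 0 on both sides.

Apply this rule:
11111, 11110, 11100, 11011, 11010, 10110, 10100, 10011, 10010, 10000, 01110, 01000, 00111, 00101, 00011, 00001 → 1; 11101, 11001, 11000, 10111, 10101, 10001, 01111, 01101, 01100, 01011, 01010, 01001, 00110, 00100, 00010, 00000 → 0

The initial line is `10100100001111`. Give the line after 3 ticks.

tick 1: 10101011111011
tick 2: 10000000110110
tick 3: 01100011001100

01100011001100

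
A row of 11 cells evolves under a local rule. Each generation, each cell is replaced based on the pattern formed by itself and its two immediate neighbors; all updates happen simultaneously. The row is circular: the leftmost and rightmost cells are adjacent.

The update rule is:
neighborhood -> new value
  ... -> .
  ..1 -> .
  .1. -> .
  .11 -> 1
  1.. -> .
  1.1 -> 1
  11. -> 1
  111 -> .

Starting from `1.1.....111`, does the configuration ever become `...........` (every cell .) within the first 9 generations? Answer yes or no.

generation 1: 11......1..
generation 2: 11.........
generation 3: 11.........  (fixed point — unchanged through generation 9)
generation 9 is 11........., still not uniform .

no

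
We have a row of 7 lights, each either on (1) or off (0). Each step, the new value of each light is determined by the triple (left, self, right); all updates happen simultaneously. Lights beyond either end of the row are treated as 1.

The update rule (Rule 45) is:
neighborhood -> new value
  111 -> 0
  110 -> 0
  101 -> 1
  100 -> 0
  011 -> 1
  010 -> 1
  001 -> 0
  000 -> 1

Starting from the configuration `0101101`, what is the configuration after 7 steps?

0010011

step 1: 1111011
step 2: 0000110
step 3: 0110101
step 4: 1101111
step 5: 0011000
step 6: 0010010
step 7: 0010011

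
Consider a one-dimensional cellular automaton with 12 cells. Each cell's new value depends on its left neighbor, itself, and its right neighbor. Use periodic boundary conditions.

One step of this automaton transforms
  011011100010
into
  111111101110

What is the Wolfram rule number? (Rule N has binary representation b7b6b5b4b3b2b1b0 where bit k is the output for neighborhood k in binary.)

position 5: 111 → 1  (bit 7 = 1)
position 2: 110 → 1  (bit 6 = 1)
position 3: 101 → 1  (bit 5 = 1)
position 7: 100 → 0  (bit 4 = 0)
position 1: 011 → 1  (bit 3 = 1)
position 10: 010 → 1  (bit 2 = 1)
position 0: 001 → 1  (bit 1 = 1)
position 8: 000 → 1  (bit 0 = 1)
bits b7..b0 = 11101111 = 239

239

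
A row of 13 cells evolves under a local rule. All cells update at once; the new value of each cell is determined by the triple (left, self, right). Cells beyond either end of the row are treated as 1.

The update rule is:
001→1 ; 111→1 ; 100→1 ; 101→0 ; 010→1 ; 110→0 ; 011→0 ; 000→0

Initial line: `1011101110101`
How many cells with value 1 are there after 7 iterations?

0001000100100
1011101111111
0001000111111
1011101011111
0001001001111
1011111110111
0001111100011
count of 1: 7

7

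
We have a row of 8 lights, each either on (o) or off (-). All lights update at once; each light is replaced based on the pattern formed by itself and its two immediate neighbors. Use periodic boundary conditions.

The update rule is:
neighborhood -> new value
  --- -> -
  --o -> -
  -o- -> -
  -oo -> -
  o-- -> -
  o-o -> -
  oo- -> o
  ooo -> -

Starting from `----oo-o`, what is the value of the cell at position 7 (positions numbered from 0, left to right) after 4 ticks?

-

-----o--
--------
--------  (fixed point — unchanged through tick 4)
position 7 holds -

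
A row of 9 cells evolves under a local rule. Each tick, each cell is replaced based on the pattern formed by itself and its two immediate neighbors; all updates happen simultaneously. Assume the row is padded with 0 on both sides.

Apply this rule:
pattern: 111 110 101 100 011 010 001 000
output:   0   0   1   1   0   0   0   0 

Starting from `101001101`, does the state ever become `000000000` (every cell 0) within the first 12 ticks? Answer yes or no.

010100010
001010001
000101000
000010100
000001010
000000101
000000010
000000001
000000000
all cells are 0 at tick 9

yes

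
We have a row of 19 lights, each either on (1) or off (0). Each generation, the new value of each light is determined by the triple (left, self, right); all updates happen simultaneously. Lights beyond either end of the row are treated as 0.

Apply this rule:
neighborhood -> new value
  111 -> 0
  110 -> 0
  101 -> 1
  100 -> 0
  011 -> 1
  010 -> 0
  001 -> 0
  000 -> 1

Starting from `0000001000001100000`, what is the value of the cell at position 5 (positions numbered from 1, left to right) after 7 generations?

1111100011101001111
1000001010010001000
0011100100000100011
1010000001110001010
0100111101000100100
0000100010010000001
1110001000000111100
position 5 holds 0

0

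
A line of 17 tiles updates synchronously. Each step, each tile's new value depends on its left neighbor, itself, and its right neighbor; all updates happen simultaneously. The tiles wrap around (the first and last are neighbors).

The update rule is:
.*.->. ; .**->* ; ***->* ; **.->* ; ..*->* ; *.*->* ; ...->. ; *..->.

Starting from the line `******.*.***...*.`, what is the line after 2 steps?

************.*.**

*******.****..*.*
************.*.**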